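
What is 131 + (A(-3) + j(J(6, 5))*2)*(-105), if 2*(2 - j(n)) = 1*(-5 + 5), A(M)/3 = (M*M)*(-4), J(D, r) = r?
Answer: 11051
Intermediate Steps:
A(M) = -12*M² (A(M) = 3*((M*M)*(-4)) = 3*(M²*(-4)) = 3*(-4*M²) = -12*M²)
j(n) = 2 (j(n) = 2 - (-5 + 5)/2 = 2 - 0/2 = 2 - ½*0 = 2 + 0 = 2)
131 + (A(-3) + j(J(6, 5))*2)*(-105) = 131 + (-12*(-3)² + 2*2)*(-105) = 131 + (-12*9 + 4)*(-105) = 131 + (-108 + 4)*(-105) = 131 - 104*(-105) = 131 + 10920 = 11051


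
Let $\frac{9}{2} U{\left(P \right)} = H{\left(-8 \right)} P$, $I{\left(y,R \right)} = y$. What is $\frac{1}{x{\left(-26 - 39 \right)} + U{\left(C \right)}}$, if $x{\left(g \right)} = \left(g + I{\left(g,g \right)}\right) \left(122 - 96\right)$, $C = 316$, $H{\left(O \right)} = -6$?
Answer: $- \frac{3}{11404} \approx -0.00026307$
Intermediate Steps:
$U{\left(P \right)} = - \frac{4 P}{3}$ ($U{\left(P \right)} = \frac{2 \left(- 6 P\right)}{9} = - \frac{4 P}{3}$)
$x{\left(g \right)} = 52 g$ ($x{\left(g \right)} = \left(g + g\right) \left(122 - 96\right) = 2 g 26 = 52 g$)
$\frac{1}{x{\left(-26 - 39 \right)} + U{\left(C \right)}} = \frac{1}{52 \left(-26 - 39\right) - \frac{1264}{3}} = \frac{1}{52 \left(-65\right) - \frac{1264}{3}} = \frac{1}{-3380 - \frac{1264}{3}} = \frac{1}{- \frac{11404}{3}} = - \frac{3}{11404}$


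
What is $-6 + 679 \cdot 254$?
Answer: $172460$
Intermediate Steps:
$-6 + 679 \cdot 254 = -6 + 172466 = 172460$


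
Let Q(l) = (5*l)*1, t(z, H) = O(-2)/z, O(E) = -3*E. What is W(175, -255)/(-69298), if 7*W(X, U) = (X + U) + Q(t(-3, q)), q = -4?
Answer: 45/242543 ≈ 0.00018553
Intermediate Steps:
t(z, H) = 6/z (t(z, H) = (-3*(-2))/z = 6/z)
Q(l) = 5*l
W(X, U) = -10/7 + U/7 + X/7 (W(X, U) = ((X + U) + 5*(6/(-3)))/7 = ((U + X) + 5*(6*(-1/3)))/7 = ((U + X) + 5*(-2))/7 = ((U + X) - 10)/7 = (-10 + U + X)/7 = -10/7 + U/7 + X/7)
W(175, -255)/(-69298) = (-10/7 + (1/7)*(-255) + (1/7)*175)/(-69298) = (-10/7 - 255/7 + 25)*(-1/69298) = -90/7*(-1/69298) = 45/242543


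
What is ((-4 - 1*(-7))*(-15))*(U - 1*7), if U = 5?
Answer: 90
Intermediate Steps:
((-4 - 1*(-7))*(-15))*(U - 1*7) = ((-4 - 1*(-7))*(-15))*(5 - 1*7) = ((-4 + 7)*(-15))*(5 - 7) = (3*(-15))*(-2) = -45*(-2) = 90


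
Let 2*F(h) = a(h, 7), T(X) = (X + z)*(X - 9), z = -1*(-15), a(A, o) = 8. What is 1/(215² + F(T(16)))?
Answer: 1/46229 ≈ 2.1631e-5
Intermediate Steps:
z = 15
T(X) = (-9 + X)*(15 + X) (T(X) = (X + 15)*(X - 9) = (15 + X)*(-9 + X) = (-9 + X)*(15 + X))
F(h) = 4 (F(h) = (½)*8 = 4)
1/(215² + F(T(16))) = 1/(215² + 4) = 1/(46225 + 4) = 1/46229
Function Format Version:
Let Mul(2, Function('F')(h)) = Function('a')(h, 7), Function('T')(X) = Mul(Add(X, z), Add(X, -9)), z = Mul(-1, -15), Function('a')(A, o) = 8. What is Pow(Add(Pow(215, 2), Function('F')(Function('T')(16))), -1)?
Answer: Rational(1, 46229) ≈ 2.1631e-5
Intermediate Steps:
z = 15
Function('T')(X) = Mul(Add(-9, X), Add(15, X)) (Function('T')(X) = Mul(Add(X, 15), Add(X, -9)) = Mul(Add(15, X), Add(-9, X)) = Mul(Add(-9, X), Add(15, X)))
Function('F')(h) = 4 (Function('F')(h) = Mul(Rational(1, 2), 8) = 4)
Pow(Add(Pow(215, 2), Function('F')(Function('T')(16))), -1) = Pow(Add(Pow(215, 2), 4), -1) = Pow(Add(46225, 4), -1) = Pow(46229, -1) = Rational(1, 46229)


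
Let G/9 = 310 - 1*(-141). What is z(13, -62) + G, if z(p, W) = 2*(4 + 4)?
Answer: 4075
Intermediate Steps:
z(p, W) = 16 (z(p, W) = 2*8 = 16)
G = 4059 (G = 9*(310 - 1*(-141)) = 9*(310 + 141) = 9*451 = 4059)
z(13, -62) + G = 16 + 4059 = 4075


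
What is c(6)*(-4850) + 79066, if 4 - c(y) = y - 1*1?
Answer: 83916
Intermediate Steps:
c(y) = 5 - y (c(y) = 4 - (y - 1*1) = 4 - (y - 1) = 4 - (-1 + y) = 4 + (1 - y) = 5 - y)
c(6)*(-4850) + 79066 = (5 - 1*6)*(-4850) + 79066 = (5 - 6)*(-4850) + 79066 = -1*(-4850) + 79066 = 4850 + 79066 = 83916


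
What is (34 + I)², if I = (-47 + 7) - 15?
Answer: 441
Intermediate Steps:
I = -55 (I = -40 - 15 = -55)
(34 + I)² = (34 - 55)² = (-21)² = 441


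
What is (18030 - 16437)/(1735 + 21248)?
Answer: 531/7661 ≈ 0.069312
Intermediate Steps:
(18030 - 16437)/(1735 + 21248) = 1593/22983 = 1593*(1/22983) = 531/7661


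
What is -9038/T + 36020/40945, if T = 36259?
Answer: 187197654/296924951 ≈ 0.63045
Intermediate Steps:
-9038/T + 36020/40945 = -9038/36259 + 36020/40945 = -9038*1/36259 + 36020*(1/40945) = -9038/36259 + 7204/8189 = 187197654/296924951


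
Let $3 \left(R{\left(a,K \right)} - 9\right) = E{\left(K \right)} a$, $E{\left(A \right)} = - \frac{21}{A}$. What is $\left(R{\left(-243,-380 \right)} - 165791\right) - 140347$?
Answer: $- \frac{116330721}{380} \approx -3.0613 \cdot 10^{5}$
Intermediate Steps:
$R{\left(a,K \right)} = 9 - \frac{7 a}{K}$ ($R{\left(a,K \right)} = 9 + \frac{- \frac{21}{K} a}{3} = 9 + \frac{\left(-21\right) a \frac{1}{K}}{3} = 9 - \frac{7 a}{K}$)
$\left(R{\left(-243,-380 \right)} - 165791\right) - 140347 = \left(\left(9 - - \frac{1701}{-380}\right) - 165791\right) - 140347 = \left(\left(9 - \left(-1701\right) \left(- \frac{1}{380}\right)\right) - 165791\right) - 140347 = \left(\left(9 - \frac{1701}{380}\right) - 165791\right) - 140347 = \left(\frac{1719}{380} - 165791\right) - 140347 = - \frac{62998861}{380} - 140347 = - \frac{116330721}{380}$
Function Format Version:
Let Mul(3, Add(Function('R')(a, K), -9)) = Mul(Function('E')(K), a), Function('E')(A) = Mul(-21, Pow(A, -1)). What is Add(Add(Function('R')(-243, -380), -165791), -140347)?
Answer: Rational(-116330721, 380) ≈ -3.0613e+5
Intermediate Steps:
Function('R')(a, K) = Add(9, Mul(-7, a, Pow(K, -1))) (Function('R')(a, K) = Add(9, Mul(Rational(1, 3), Mul(Mul(-21, Pow(K, -1)), a))) = Add(9, Mul(Rational(1, 3), Mul(-21, a, Pow(K, -1)))) = Add(9, Mul(-7, a, Pow(K, -1))))
Add(Add(Function('R')(-243, -380), -165791), -140347) = Add(Add(Add(9, Mul(-7, -243, Pow(-380, -1))), -165791), -140347) = Add(Add(Add(9, Mul(-7, -243, Rational(-1, 380))), -165791), -140347) = Add(Add(Add(9, Rational(-1701, 380)), -165791), -140347) = Add(Add(Rational(1719, 380), -165791), -140347) = Add(Rational(-62998861, 380), -140347) = Rational(-116330721, 380)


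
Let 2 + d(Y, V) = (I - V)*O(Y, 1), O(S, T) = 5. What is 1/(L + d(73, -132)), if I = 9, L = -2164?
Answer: -1/1461 ≈ -0.00068446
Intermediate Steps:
d(Y, V) = 43 - 5*V (d(Y, V) = -2 + (9 - V)*5 = -2 + (45 - 5*V) = 43 - 5*V)
1/(L + d(73, -132)) = 1/(-2164 + (43 - 5*(-132))) = 1/(-2164 + (43 + 660)) = 1/(-2164 + 703) = 1/(-1461) = -1/1461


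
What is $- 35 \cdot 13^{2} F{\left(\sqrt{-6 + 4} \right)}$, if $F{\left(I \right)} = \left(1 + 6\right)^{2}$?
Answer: $-289835$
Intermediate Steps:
$F{\left(I \right)} = 49$ ($F{\left(I \right)} = 7^{2} = 49$)
$- 35 \cdot 13^{2} F{\left(\sqrt{-6 + 4} \right)} = - 35 \cdot 13^{2} \cdot 49 = \left(-35\right) 169 \cdot 49 = \left(-5915\right) 49 = -289835$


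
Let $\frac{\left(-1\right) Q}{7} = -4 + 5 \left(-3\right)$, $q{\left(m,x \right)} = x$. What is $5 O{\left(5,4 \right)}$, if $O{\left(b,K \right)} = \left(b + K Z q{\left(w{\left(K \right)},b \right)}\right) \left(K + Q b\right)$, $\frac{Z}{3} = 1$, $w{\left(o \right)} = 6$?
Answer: $217425$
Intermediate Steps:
$Z = 3$ ($Z = 3 \cdot 1 = 3$)
$Q = 133$ ($Q = - 7 \left(-4 + 5 \left(-3\right)\right) = - 7 \left(-4 - 15\right) = \left(-7\right) \left(-19\right) = 133$)
$O{\left(b,K \right)} = \left(K + 133 b\right) \left(b + 3 K b\right)$ ($O{\left(b,K \right)} = \left(b + K 3 b\right) \left(K + 133 b\right) = \left(b + 3 K b\right) \left(K + 133 b\right) = \left(K + 133 b\right) \left(b + 3 K b\right)$)
$5 O{\left(5,4 \right)} = 5 \cdot 5 \left(4 + 3 \cdot 4^{2} + 133 \cdot 5 + 399 \cdot 4 \cdot 5\right) = 5 \cdot 5 \left(4 + 3 \cdot 16 + 665 + 7980\right) = 5 \cdot 5 \left(4 + 48 + 665 + 7980\right) = 5 \cdot 5 \cdot 8697 = 5 \cdot 43485 = 217425$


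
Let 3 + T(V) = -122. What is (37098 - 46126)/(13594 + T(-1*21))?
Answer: -9028/13469 ≈ -0.67028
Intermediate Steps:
T(V) = -125 (T(V) = -3 - 122 = -125)
(37098 - 46126)/(13594 + T(-1*21)) = (37098 - 46126)/(13594 - 125) = -9028/13469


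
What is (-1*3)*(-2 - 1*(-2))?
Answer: 0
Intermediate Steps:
(-1*3)*(-2 - 1*(-2)) = -3*(-2 + 2) = -3*0 = 0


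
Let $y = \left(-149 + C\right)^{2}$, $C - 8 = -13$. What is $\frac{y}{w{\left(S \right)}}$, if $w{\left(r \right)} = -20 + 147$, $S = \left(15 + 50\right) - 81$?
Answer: $\frac{23716}{127} \approx 186.74$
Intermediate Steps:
$C = -5$ ($C = 8 - 13 = -5$)
$y = 23716$ ($y = \left(-149 - 5\right)^{2} = \left(-154\right)^{2} = 23716$)
$S = -16$ ($S = 65 - 81 = -16$)
$w{\left(r \right)} = 127$
$\frac{y}{w{\left(S \right)}} = \frac{23716}{127}$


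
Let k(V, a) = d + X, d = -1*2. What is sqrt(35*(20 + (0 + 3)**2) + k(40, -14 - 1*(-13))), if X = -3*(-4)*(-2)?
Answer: sqrt(989) ≈ 31.448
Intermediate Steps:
d = -2
X = -24 (X = 12*(-2) = -24)
k(V, a) = -26 (k(V, a) = -2 - 24 = -26)
sqrt(35*(20 + (0 + 3)**2) + k(40, -14 - 1*(-13))) = sqrt(35*(20 + (0 + 3)**2) - 26) = sqrt(35*(20 + 3**2) - 26) = sqrt(35*(20 + 9) - 26) = sqrt(35*29 - 26) = sqrt(1015 - 26) = sqrt(989)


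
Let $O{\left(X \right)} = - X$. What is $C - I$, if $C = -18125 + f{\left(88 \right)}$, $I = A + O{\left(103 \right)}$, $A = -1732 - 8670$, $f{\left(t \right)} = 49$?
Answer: $-7571$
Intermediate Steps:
$A = -10402$ ($A = -1732 - 8670 = -10402$)
$I = -10505$ ($I = -10402 - 103 = -10505$)
$C = -18076$ ($C = -18125 + 49 = -18076$)
$C - I = -18076 - -10505 = -18076 + 10505 = -7571$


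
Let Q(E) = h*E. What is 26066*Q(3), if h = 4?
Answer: 312792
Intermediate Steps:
Q(E) = 4*E
26066*Q(3) = 26066*(4*3) = 26066*12 = 312792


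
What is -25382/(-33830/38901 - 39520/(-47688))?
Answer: 46712722777/75315 ≈ 6.2023e+5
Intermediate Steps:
-25382/(-33830/38901 - 39520/(-47688)) = -25382/(-33830*1/38901 - 39520*(-1/47688)) = -25382/(-33830/38901 + 4940/5961) = -25382/(-1054410/25765429) = -25382*(-25765429/1054410) = 46712722777/75315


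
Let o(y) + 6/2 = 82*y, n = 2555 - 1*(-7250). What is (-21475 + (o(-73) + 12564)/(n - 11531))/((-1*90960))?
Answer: 2471495/10466464 ≈ 0.23613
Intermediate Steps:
n = 9805 (n = 2555 + 7250 = 9805)
o(y) = -3 + 82*y
(-21475 + (o(-73) + 12564)/(n - 11531))/((-1*90960)) = (-21475 + ((-3 + 82*(-73)) + 12564)/(9805 - 11531))/((-1*90960)) = (-21475 + ((-3 - 5986) + 12564)/(-1726))/(-90960) = (-21475 + (-5989 + 12564)*(-1/1726))*(-1/90960) = (-21475 + 6575*(-1/1726))*(-1/90960) = (-21475 - 6575/1726)*(-1/90960) = -37072425/1726*(-1/90960) = 2471495/10466464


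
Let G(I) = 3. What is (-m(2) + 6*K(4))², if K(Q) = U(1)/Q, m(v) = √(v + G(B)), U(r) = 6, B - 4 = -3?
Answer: (9 - √5)² ≈ 45.751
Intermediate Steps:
B = 1 (B = 4 - 3 = 1)
m(v) = √(3 + v) (m(v) = √(v + 3) = √(3 + v))
K(Q) = 6/Q
(-m(2) + 6*K(4))² = (-√(3 + 2) + 6*(6/4))² = (-√5 + 6*(6*(¼)))² = (-√5 + 6*(3/2))² = (-√5 + 9)² = (9 - √5)²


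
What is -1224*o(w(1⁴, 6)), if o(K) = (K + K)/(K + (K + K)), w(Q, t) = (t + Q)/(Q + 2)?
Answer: -816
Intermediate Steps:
w(Q, t) = (Q + t)/(2 + Q)
o(K) = ⅔ (o(K) = (2*K)/(K + 2*K) = (2*K)/((3*K)) = (2*K)*(1/(3*K)) = ⅔)
-1224*o(w(1⁴, 6)) = -1224*⅔ = -816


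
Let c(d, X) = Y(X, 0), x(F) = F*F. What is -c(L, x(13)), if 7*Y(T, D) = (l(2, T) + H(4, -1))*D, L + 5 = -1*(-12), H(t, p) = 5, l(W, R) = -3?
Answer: 0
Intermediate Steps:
x(F) = F²
L = 7 (L = -5 - 1*(-12) = -5 + 12 = 7)
Y(T, D) = 2*D/7 (Y(T, D) = ((-3 + 5)*D)/7 = (2*D)/7 = 2*D/7)
c(d, X) = 0 (c(d, X) = (2/7)*0 = 0)
-c(L, x(13)) = -1*0 = 0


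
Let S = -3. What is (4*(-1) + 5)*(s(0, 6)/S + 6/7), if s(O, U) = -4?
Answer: 46/21 ≈ 2.1905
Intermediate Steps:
(4*(-1) + 5)*(s(0, 6)/S + 6/7) = (4*(-1) + 5)*(-4/(-3) + 6/7) = (-4 + 5)*(-4*(-⅓) + 6*(⅐)) = 1*(4/3 + 6/7) = 1*(46/21) = 46/21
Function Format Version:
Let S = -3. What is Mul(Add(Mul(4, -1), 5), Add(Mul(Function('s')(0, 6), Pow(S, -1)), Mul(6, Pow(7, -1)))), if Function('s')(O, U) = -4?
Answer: Rational(46, 21) ≈ 2.1905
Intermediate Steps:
Mul(Add(Mul(4, -1), 5), Add(Mul(Function('s')(0, 6), Pow(S, -1)), Mul(6, Pow(7, -1)))) = Mul(Add(Mul(4, -1), 5), Add(Mul(-4, Pow(-3, -1)), Mul(6, Pow(7, -1)))) = Mul(Add(-4, 5), Add(Mul(-4, Rational(-1, 3)), Mul(6, Rational(1, 7)))) = Mul(1, Add(Rational(4, 3), Rational(6, 7))) = Mul(1, Rational(46, 21)) = Rational(46, 21)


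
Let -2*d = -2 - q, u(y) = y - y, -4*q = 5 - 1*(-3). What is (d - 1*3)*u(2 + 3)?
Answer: 0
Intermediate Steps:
q = -2 (q = -(5 - 1*(-3))/4 = -(5 + 3)/4 = -1/4*8 = -2)
u(y) = 0
d = 0 (d = -(-2 - 1*(-2))/2 = -(-2 + 2)/2 = -1/2*0 = 0)
(d - 1*3)*u(2 + 3) = (0 - 1*3)*0 = (0 - 3)*0 = -3*0 = 0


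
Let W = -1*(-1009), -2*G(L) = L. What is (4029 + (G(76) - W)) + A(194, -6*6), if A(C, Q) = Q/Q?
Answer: 2983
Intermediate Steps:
G(L) = -L/2
A(C, Q) = 1
W = 1009
(4029 + (G(76) - W)) + A(194, -6*6) = (4029 + (-½*76 - 1*1009)) + 1 = (4029 + (-38 - 1009)) + 1 = (4029 - 1047) + 1 = 2982 + 1 = 2983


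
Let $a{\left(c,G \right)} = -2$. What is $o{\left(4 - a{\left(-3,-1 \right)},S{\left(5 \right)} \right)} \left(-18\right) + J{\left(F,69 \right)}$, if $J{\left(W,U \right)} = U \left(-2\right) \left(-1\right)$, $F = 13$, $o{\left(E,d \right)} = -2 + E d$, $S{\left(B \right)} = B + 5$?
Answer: $-906$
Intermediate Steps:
$S{\left(B \right)} = 5 + B$
$J{\left(W,U \right)} = 2 U$ ($J{\left(W,U \right)} = - 2 U \left(-1\right) = 2 U$)
$o{\left(4 - a{\left(-3,-1 \right)},S{\left(5 \right)} \right)} \left(-18\right) + J{\left(F,69 \right)} = \left(-2 + \left(4 - -2\right) \left(5 + 5\right)\right) \left(-18\right) + 2 \cdot 69 = \left(-2 + \left(4 + 2\right) 10\right) \left(-18\right) + 138 = \left(-2 + 6 \cdot 10\right) \left(-18\right) + 138 = \left(-2 + 60\right) \left(-18\right) + 138 = 58 \left(-18\right) + 138 = -1044 + 138 = -906$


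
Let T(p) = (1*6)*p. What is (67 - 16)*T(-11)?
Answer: -3366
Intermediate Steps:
T(p) = 6*p
(67 - 16)*T(-11) = (67 - 16)*(6*(-11)) = 51*(-66) = -3366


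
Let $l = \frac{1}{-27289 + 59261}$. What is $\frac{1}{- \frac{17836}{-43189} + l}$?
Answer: $\frac{1380838708}{570295781} \approx 2.4213$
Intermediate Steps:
$l = \frac{1}{31972} \approx 3.1277 \cdot 10^{-5}$
$\frac{1}{- \frac{17836}{-43189} + l} = \frac{1}{- \frac{17836}{-43189} + \frac{1}{31972}} = \frac{1}{\left(-17836\right) \left(- \frac{1}{43189}\right) + \frac{1}{31972}} = \frac{1}{\frac{17836}{43189} + \frac{1}{31972}} = \frac{1}{\frac{570295781}{1380838708}} = \frac{1380838708}{570295781}$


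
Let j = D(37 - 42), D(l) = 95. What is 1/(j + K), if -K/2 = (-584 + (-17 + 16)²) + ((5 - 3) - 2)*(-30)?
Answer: 1/1261 ≈ 0.00079302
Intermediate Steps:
j = 95
K = 1166 (K = -2*((-584 + (-17 + 16)²) + ((5 - 3) - 2)*(-30)) = -2*((-584 + (-1)²) + (2 - 2)*(-30)) = -2*((-584 + 1) + 0*(-30)) = -2*(-583 + 0) = -2*(-583) = 1166)
1/(j + K) = 1/(95 + 1166) = 1/1261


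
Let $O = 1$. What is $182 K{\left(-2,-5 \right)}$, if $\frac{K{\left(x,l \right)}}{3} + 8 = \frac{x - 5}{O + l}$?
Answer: $- \frac{6825}{2} \approx -3412.5$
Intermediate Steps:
$K{\left(x,l \right)} = -24 + \frac{3 \left(-5 + x\right)}{1 + l}$ ($K{\left(x,l \right)} = -24 + 3 \frac{x - 5}{1 + l} = -24 + 3 \frac{-5 + x}{1 + l} = -24 + \frac{3 \left(-5 + x\right)}{1 + l}$)
$182 K{\left(-2,-5 \right)} = 182 \frac{3 \left(-13 - 2 - -40\right)}{1 - 5} = 182 \frac{3 \left(-13 - 2 + 40\right)}{-4} = 182 \cdot 3 \left(- \frac{1}{4}\right) 25 = 182 \left(- \frac{75}{4}\right) = - \frac{6825}{2}$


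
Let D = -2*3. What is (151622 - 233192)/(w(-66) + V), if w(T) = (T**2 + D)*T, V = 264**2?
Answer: 13595/36234 ≈ 0.37520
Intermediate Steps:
V = 69696
D = -6
w(T) = T*(-6 + T**2) (w(T) = (T**2 - 6)*T = (-6 + T**2)*T = T*(-6 + T**2))
(151622 - 233192)/(w(-66) + V) = (151622 - 233192)/(-66*(-6 + (-66)**2) + 69696) = -81570/(-66*(-6 + 4356) + 69696) = -81570/(-66*4350 + 69696) = -81570/(-287100 + 69696) = -81570/(-217404) = -81570*(-1/217404) = 13595/36234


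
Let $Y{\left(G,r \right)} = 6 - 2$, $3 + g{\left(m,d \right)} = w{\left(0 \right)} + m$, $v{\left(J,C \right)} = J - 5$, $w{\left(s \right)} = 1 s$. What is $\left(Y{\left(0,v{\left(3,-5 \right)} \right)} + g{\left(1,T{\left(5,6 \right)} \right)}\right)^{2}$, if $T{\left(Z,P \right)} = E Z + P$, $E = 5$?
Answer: $4$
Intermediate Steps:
$w{\left(s \right)} = s$
$T{\left(Z,P \right)} = P + 5 Z$ ($T{\left(Z,P \right)} = 5 Z + P = P + 5 Z$)
$v{\left(J,C \right)} = -5 + J$ ($v{\left(J,C \right)} = J - 5 = -5 + J$)
$g{\left(m,d \right)} = -3 + m$ ($g{\left(m,d \right)} = -3 + \left(0 + m\right) = -3 + m$)
$Y{\left(G,r \right)} = 4$
$\left(Y{\left(0,v{\left(3,-5 \right)} \right)} + g{\left(1,T{\left(5,6 \right)} \right)}\right)^{2} = \left(4 + \left(-3 + 1\right)\right)^{2} = \left(4 - 2\right)^{2} = 2^{2} = 4$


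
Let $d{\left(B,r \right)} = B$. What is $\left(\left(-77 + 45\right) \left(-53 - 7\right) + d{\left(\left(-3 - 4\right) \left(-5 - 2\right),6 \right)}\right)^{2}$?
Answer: $3876961$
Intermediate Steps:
$\left(\left(-77 + 45\right) \left(-53 - 7\right) + d{\left(\left(-3 - 4\right) \left(-5 - 2\right),6 \right)}\right)^{2} = \left(\left(-77 + 45\right) \left(-53 - 7\right) + \left(-3 - 4\right) \left(-5 - 2\right)\right)^{2} = \left(\left(-32\right) \left(-60\right) - -49\right)^{2} = \left(1920 + 49\right)^{2} = 1969^{2} = 3876961$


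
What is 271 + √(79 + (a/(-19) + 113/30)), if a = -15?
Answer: 271 + √27147390/570 ≈ 280.14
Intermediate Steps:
271 + √(79 + (a/(-19) + 113/30)) = 271 + √(79 + (-15/(-19) + 113/30)) = 271 + √(79 + (-15*(-1/19) + 113*(1/30))) = 271 + √(79 + (15/19 + 113/30)) = 271 + √(79 + 2597/570) = 271 + √(47627/570) = 271 + √27147390/570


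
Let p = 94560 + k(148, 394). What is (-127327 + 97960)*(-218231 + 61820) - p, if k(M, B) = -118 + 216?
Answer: 4593227179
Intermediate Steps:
k(M, B) = 98
p = 94658 (p = 94560 + 98 = 94658)
(-127327 + 97960)*(-218231 + 61820) - p = (-127327 + 97960)*(-218231 + 61820) - 1*94658 = -29367*(-156411) - 94658 = 4593321837 - 94658 = 4593227179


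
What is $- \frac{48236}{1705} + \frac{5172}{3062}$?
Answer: $- \frac{2240006}{84205} \approx -26.602$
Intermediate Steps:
$- \frac{48236}{1705} + \frac{5172}{3062} = \left(-48236\right) \frac{1}{1705} + 5172 \cdot \frac{1}{3062} = - \frac{1556}{55} + \frac{2586}{1531} = - \frac{2240006}{84205}$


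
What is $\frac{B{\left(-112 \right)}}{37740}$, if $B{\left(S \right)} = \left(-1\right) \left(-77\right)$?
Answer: $\frac{77}{37740} \approx 0.0020403$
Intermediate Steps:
$B{\left(S \right)} = 77$
$\frac{B{\left(-112 \right)}}{37740} = \frac{77}{37740}$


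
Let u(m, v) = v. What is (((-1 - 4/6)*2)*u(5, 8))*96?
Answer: -2560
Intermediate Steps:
(((-1 - 4/6)*2)*u(5, 8))*96 = (((-1 - 4/6)*2)*8)*96 = (((-1 - 4*1/6)*2)*8)*96 = (((-1 - 2/3)*2)*8)*96 = (-5/3*2*8)*96 = -10/3*8*96 = -80/3*96 = -2560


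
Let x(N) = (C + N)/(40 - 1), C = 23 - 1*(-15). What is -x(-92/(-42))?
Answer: -844/819 ≈ -1.0305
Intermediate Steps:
C = 38 (C = 23 + 15 = 38)
x(N) = 38/39 + N/39 (x(N) = (38 + N)/(40 - 1) = (38 + N)/39 = (38 + N)*(1/39) = 38/39 + N/39)
-x(-92/(-42)) = -(38/39 + (-92/(-42))/39) = -(38/39 + (-92*(-1/42))/39) = -(38/39 + (1/39)*(46/21)) = -(38/39 + 46/819) = -1*844/819 = -844/819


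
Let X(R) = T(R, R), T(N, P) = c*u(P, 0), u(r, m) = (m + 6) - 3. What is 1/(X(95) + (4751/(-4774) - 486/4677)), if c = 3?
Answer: 7442666/58803797 ≈ 0.12657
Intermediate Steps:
u(r, m) = 3 + m (u(r, m) = (6 + m) - 3 = 3 + m)
T(N, P) = 9 (T(N, P) = 3*(3 + 0) = 3*3 = 9)
X(R) = 9
1/(X(95) + (4751/(-4774) - 486/4677)) = 1/(9 + (4751/(-4774) - 486/4677)) = 1/(9 + (4751*(-1/4774) - 486*1/4677)) = 1/(9 + (-4751/4774 - 162/1559)) = 1/(9 - 8180197/7442666) = 1/(58803797/7442666) = 7442666/58803797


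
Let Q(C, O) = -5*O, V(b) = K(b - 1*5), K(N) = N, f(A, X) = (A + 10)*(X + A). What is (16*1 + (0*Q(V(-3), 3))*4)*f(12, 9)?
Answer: 7392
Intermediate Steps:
f(A, X) = (10 + A)*(A + X)
V(b) = -5 + b (V(b) = b - 1*5 = b - 5 = -5 + b)
(16*1 + (0*Q(V(-3), 3))*4)*f(12, 9) = (16*1 + (0*(-5*3))*4)*(12² + 10*12 + 10*9 + 12*9) = (16 + (0*(-15))*4)*(144 + 120 + 90 + 108) = (16 + 0*4)*462 = (16 + 0)*462 = 16*462 = 7392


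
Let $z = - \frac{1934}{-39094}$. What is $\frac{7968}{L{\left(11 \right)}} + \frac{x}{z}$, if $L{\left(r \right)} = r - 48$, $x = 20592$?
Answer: $\frac{14885232432}{35779} \approx 4.1603 \cdot 10^{5}$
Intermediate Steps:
$z = \frac{967}{19547}$ ($z = \left(-1934\right) \left(- \frac{1}{39094}\right) = \frac{967}{19547} \approx 0.04947$)
$L{\left(r \right)} = -48 + r$
$\frac{7968}{L{\left(11 \right)}} + \frac{x}{z} = \frac{7968}{-48 + 11} + \frac{20592}{\frac{967}{19547}} = \frac{7968}{-37} + 20592 \cdot \frac{19547}{967} = 7968 \left(- \frac{1}{37}\right) + \frac{402511824}{967} = - \frac{7968}{37} + \frac{402511824}{967} = \frac{14885232432}{35779}$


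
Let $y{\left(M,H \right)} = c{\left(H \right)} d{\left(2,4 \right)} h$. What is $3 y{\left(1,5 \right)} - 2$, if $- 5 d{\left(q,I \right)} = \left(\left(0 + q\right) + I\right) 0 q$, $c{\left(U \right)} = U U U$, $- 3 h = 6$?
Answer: $-2$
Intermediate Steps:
$h = -2$ ($h = \left(- \frac{1}{3}\right) 6 = -2$)
$c{\left(U \right)} = U^{3}$ ($c{\left(U \right)} = U^{2} U = U^{3}$)
$d{\left(q,I \right)} = 0$ ($d{\left(q,I \right)} = - \frac{\left(\left(0 + q\right) + I\right) 0 q}{5} = - \frac{\left(q + I\right) 0 q}{5} = - \frac{\left(I + q\right) 0 q}{5} = - \frac{0 q}{5} = \left(- \frac{1}{5}\right) 0 = 0$)
$y{\left(M,H \right)} = 0$ ($y{\left(M,H \right)} = H^{3} \cdot 0 \left(-2\right) = 0 \left(-2\right) = 0$)
$3 y{\left(1,5 \right)} - 2 = 3 \cdot 0 - 2 = 0 - 2 = -2$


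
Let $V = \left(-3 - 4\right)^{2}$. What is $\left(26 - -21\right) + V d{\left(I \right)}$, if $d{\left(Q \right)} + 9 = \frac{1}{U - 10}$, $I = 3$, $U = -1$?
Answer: $- \frac{4383}{11} \approx -398.45$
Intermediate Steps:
$V = 49$ ($V = \left(-7\right)^{2} = 49$)
$d{\left(Q \right)} = - \frac{100}{11}$ ($d{\left(Q \right)} = -9 + \frac{1}{-1 - 10} = -9 + \frac{1}{-11} = -9 - \frac{1}{11} = - \frac{100}{11}$)
$\left(26 - -21\right) + V d{\left(I \right)} = \left(26 - -21\right) + 49 \left(- \frac{100}{11}\right) = \left(26 + 21\right) - \frac{4900}{11} = 47 - \frac{4900}{11} = - \frac{4383}{11}$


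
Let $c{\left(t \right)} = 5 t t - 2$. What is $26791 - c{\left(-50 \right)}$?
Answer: $14293$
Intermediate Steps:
$c{\left(t \right)} = -2 + 5 t^{2}$ ($c{\left(t \right)} = 5 t^{2} - 2 = -2 + 5 t^{2}$)
$26791 - c{\left(-50 \right)} = 26791 - \left(-2 + 5 \left(-50\right)^{2}\right) = 26791 - \left(-2 + 5 \cdot 2500\right) = 26791 - \left(-2 + 12500\right) = 26791 - 12498 = 14293$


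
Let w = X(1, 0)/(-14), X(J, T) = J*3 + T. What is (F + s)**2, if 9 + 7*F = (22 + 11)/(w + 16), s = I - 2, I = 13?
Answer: 239940100/2393209 ≈ 100.26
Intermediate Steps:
s = 11 (s = 13 - 2 = 11)
X(J, T) = T + 3*J (X(J, T) = 3*J + T = T + 3*J)
w = -3/14 (w = (0 + 3*1)/(-14) = (0 + 3)*(-1/14) = 3*(-1/14) = -3/14 ≈ -0.21429)
F = -1527/1547 (F = -9/7 + ((22 + 11)/(-3/14 + 16))/7 = -9/7 + (33/(221/14))/7 = -9/7 + (33*(14/221))/7 = -9/7 + (1/7)*(462/221) = -9/7 + 66/221 = -1527/1547 ≈ -0.98707)
(F + s)**2 = (-1527/1547 + 11)**2 = (15490/1547)**2 = 239940100/2393209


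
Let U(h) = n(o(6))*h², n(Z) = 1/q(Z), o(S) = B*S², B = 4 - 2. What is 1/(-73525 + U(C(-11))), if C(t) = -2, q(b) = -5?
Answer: -5/367629 ≈ -1.3601e-5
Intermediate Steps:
B = 2
o(S) = 2*S²
n(Z) = -⅕ (n(Z) = 1/(-5) = -⅕)
U(h) = -h²/5
1/(-73525 + U(C(-11))) = 1/(-73525 - ⅕*(-2)²) = 1/(-73525 - ⅕*4) = 1/(-73525 - ⅘) = 1/(-367629/5) = -5/367629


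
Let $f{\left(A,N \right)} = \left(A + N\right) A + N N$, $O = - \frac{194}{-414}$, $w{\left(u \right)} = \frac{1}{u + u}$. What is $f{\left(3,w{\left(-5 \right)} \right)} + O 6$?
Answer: $\frac{79499}{6900} \approx 11.522$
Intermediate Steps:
$w{\left(u \right)} = \frac{1}{2 u}$
$O = \frac{97}{207}$ ($O = \left(-194\right) \left(- \frac{1}{414}\right) = \frac{97}{207} \approx 0.4686$)
$f{\left(A,N \right)} = N^{2} + A \left(A + N\right)$ ($f{\left(A,N \right)} = A \left(A + N\right) + N^{2} = N^{2} + A \left(A + N\right)$)
$f{\left(3,w{\left(-5 \right)} \right)} + O 6 = \left(3^{2} + \left(\frac{1}{2 \left(-5\right)}\right)^{2} + 3 \frac{1}{2 \left(-5\right)}\right) + \frac{97}{207} \cdot 6 = \left(9 + \left(\frac{1}{2} \left(- \frac{1}{5}\right)\right)^{2} + 3 \cdot \frac{1}{2} \left(- \frac{1}{5}\right)\right) + \frac{194}{69} = \left(9 + \left(- \frac{1}{10}\right)^{2} + 3 \left(- \frac{1}{10}\right)\right) + \frac{194}{69} = \left(9 + \frac{1}{100} - \frac{3}{10}\right) + \frac{194}{69} = \frac{871}{100} + \frac{194}{69} = \frac{79499}{6900}$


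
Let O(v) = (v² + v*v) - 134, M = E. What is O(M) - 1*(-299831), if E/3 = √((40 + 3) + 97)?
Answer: 302217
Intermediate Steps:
E = 6*√35 (E = 3*√((40 + 3) + 97) = 3*√(43 + 97) = 3*√140 = 3*(2*√35) = 6*√35 ≈ 35.496)
M = 6*√35 ≈ 35.496
O(v) = -134 + 2*v² (O(v) = (v² + v²) - 134 = 2*v² - 134 = -134 + 2*v²)
O(M) - 1*(-299831) = (-134 + 2*(6*√35)²) - 1*(-299831) = (-134 + 2*1260) + 299831 = (-134 + 2520) + 299831 = 2386 + 299831 = 302217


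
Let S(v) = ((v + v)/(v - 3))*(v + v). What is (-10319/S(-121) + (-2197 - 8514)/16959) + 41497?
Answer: 10308837126143/248296719 ≈ 41518.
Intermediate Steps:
S(v) = 4*v²/(-3 + v) (S(v) = ((2*v)/(-3 + v))*(2*v) = (2*v/(-3 + v))*(2*v) = 4*v²/(-3 + v))
(-10319/S(-121) + (-2197 - 8514)/16959) + 41497 = (-10319/(4*(-121)²/(-3 - 121)) + (-2197 - 8514)/16959) + 41497 = (-10319/(4*14641/(-124)) - 10711*1/16959) + 41497 = (-10319/(4*14641*(-1/124)) - 10711/16959) + 41497 = (-10319/(-14641/31) - 10711/16959) + 41497 = (-10319*(-31/14641) - 10711/16959) + 41497 = (319889/14641 - 10711/16959) + 41497 = 5268177800/248296719 + 41497 = 10308837126143/248296719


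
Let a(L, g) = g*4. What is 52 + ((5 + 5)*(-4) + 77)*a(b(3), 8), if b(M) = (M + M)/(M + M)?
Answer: 1236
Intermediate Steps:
b(M) = 1 (b(M) = (2*M)/((2*M)) = (2*M)*(1/(2*M)) = 1)
a(L, g) = 4*g
52 + ((5 + 5)*(-4) + 77)*a(b(3), 8) = 52 + ((5 + 5)*(-4) + 77)*(4*8) = 52 + (10*(-4) + 77)*32 = 52 + (-40 + 77)*32 = 52 + 37*32 = 52 + 1184 = 1236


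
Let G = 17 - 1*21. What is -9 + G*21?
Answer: -93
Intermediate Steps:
G = -4 (G = 17 - 21 = -4)
-9 + G*21 = -9 - 4*21 = -9 - 84 = -93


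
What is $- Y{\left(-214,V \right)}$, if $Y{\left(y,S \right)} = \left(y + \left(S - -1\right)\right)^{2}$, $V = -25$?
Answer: $-56644$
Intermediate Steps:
$Y{\left(y,S \right)} = \left(1 + S + y\right)^{2}$ ($Y{\left(y,S \right)} = \left(y + \left(S + 1\right)\right)^{2} = \left(y + \left(1 + S\right)\right)^{2} = \left(1 + S + y\right)^{2}$)
$- Y{\left(-214,V \right)} = - \left(1 - 25 - 214\right)^{2} = - \left(-238\right)^{2} = \left(-1\right) 56644 = -56644$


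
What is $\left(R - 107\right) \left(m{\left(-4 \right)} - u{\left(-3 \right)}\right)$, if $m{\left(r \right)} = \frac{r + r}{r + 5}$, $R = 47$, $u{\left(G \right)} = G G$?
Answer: $1020$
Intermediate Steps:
$u{\left(G \right)} = G^{2}$
$m{\left(r \right)} = \frac{2 r}{5 + r}$
$\left(R - 107\right) \left(m{\left(-4 \right)} - u{\left(-3 \right)}\right) = \left(47 - 107\right) \left(2 \left(-4\right) \frac{1}{5 - 4} - \left(-3\right)^{2}\right) = - 60 \left(2 \left(-4\right) 1^{-1} - 9\right) = - 60 \left(2 \left(-4\right) 1 - 9\right) = - 60 \left(-8 - 9\right) = \left(-60\right) \left(-17\right) = 1020$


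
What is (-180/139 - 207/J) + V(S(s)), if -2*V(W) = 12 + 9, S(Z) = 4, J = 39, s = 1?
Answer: -61809/3614 ≈ -17.103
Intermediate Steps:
V(W) = -21/2 (V(W) = -(12 + 9)/2 = -1/2*21 = -21/2)
(-180/139 - 207/J) + V(S(s)) = (-180/139 - 207/39) - 21/2 = (-180*1/139 - 207*1/39) - 21/2 = (-180/139 - 69/13) - 21/2 = -11931/1807 - 21/2 = -61809/3614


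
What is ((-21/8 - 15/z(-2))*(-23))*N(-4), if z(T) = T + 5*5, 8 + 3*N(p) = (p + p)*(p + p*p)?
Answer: -2613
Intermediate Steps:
N(p) = -8/3 + 2*p*(p + p²)/3 (N(p) = -8/3 + ((p + p)*(p + p*p))/3 = -8/3 + ((2*p)*(p + p²))/3 = -8/3 + (2*p*(p + p²))/3 = -8/3 + 2*p*(p + p²)/3)
z(T) = 25 + T (z(T) = T + 25 = 25 + T)
((-21/8 - 15/z(-2))*(-23))*N(-4) = ((-21/8 - 15/(25 - 2))*(-23))*(-8/3 + (⅔)*(-4)² + (⅔)*(-4)³) = ((-21*⅛ - 15/23)*(-23))*(-8/3 + (⅔)*16 + (⅔)*(-64)) = ((-21/8 - 15*1/23)*(-23))*(-8/3 + 32/3 - 128/3) = ((-21/8 - 15/23)*(-23))*(-104/3) = -603/184*(-23)*(-104/3) = (603/8)*(-104/3) = -2613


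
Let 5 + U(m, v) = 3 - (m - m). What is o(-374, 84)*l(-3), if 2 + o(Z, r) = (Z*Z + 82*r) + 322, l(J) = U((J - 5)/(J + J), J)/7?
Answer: -42024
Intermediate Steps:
U(m, v) = -2 (U(m, v) = -5 + (3 - (m - m)) = -5 + (3 - 1*0) = -5 + (3 + 0) = -5 + 3 = -2)
l(J) = -2/7
o(Z, r) = 320 + Z² + 82*r (o(Z, r) = -2 + ((Z*Z + 82*r) + 322) = -2 + ((Z² + 82*r) + 322) = -2 + (322 + Z² + 82*r) = 320 + Z² + 82*r)
o(-374, 84)*l(-3) = (320 + (-374)² + 82*84)*(-2/7) = (320 + 139876 + 6888)*(-2/7) = 147084*(-2/7) = -42024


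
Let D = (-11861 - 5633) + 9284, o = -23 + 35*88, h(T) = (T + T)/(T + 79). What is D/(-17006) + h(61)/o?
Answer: 878947633/1819556970 ≈ 0.48306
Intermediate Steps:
h(T) = 2*T/(79 + T) (h(T) = (2*T)/(79 + T) = 2*T/(79 + T))
o = 3057 (o = -23 + 3080 = 3057)
D = -8210 (D = -17494 + 9284 = -8210)
D/(-17006) + h(61)/o = -8210/(-17006) + (2*61/(79 + 61))/3057 = -8210*(-1/17006) + (2*61/140)*(1/3057) = 4105/8503 + (2*61*(1/140))*(1/3057) = 4105/8503 + (61/70)*(1/3057) = 4105/8503 + 61/213990 = 878947633/1819556970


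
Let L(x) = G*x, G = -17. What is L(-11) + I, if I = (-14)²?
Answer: 383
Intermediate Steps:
L(x) = -17*x
I = 196
L(-11) + I = -17*(-11) + 196 = 187 + 196 = 383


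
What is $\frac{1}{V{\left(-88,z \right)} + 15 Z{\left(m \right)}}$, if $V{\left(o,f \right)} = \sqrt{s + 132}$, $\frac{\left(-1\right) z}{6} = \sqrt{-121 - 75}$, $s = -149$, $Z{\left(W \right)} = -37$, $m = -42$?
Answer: $- \frac{555}{308042} - \frac{i \sqrt{17}}{308042} \approx -0.0018017 - 1.3385 \cdot 10^{-5} i$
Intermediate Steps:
$z = - 84 i$ ($z = - 6 \sqrt{-121 - 75} = - 6 \sqrt{-196} = - 6 \cdot 14 i = - 84 i \approx - 84.0 i$)
$V{\left(o,f \right)} = i \sqrt{17}$ ($V{\left(o,f \right)} = \sqrt{-149 + 132} = \sqrt{-17} = i \sqrt{17}$)
$\frac{1}{V{\left(-88,z \right)} + 15 Z{\left(m \right)}} = \frac{1}{i \sqrt{17} + 15 \left(-37\right)} = \frac{1}{i \sqrt{17} - 555} = \frac{1}{-555 + i \sqrt{17}}$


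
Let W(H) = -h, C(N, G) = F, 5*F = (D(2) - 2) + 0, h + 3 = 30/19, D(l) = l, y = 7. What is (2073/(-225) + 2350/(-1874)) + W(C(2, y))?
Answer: -12078823/1335225 ≈ -9.0463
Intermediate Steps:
h = -27/19 (h = -3 + 30/19 = -27/19 ≈ -1.4211)
F = 0 (F = ((2 - 2) + 0)/5 = (0 + 0)/5 = (⅕)*0 = 0)
C(N, G) = 0
W(H) = 27/19 (W(H) = -1*(-27/19) = 27/19)
(2073/(-225) + 2350/(-1874)) + W(C(2, y)) = (2073/(-225) + 2350/(-1874)) + 27/19 = (2073*(-1/225) + 2350*(-1/1874)) + 27/19 = (-691/75 - 1175/937) + 27/19 = -735592/70275 + 27/19 = -12078823/1335225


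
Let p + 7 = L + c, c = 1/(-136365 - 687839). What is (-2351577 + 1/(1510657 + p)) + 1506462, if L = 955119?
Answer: -1717524402695931421/2032296672875 ≈ -8.4512e+5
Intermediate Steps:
c = -1/824204 (c = 1/(-824204) = -1/824204 ≈ -1.2133e-6)
p = 787207130847/824204 (p = -7 + (955119 - 1/824204) = -7 + 787212900275/824204 = 787207130847/824204 ≈ 9.5511e+5)
(-2351577 + 1/(1510657 + p)) + 1506462 = (-2351577 + 1/(1510657 + 787207130847/824204)) + 1506462 = (-2351577 + 1/(2032296672875/824204)) + 1506462 = (-2351577 + 824204/2032296672875) + 1506462 = -4779102113108549671/2032296672875 + 1506462 = -1717524402695931421/2032296672875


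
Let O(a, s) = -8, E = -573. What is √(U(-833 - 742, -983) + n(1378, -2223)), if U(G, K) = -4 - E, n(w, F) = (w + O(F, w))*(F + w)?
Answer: I*√1157081 ≈ 1075.7*I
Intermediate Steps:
n(w, F) = (-8 + w)*(F + w) (n(w, F) = (w - 8)*(F + w) = (-8 + w)*(F + w))
U(G, K) = 569 (U(G, K) = -4 - 1*(-573) = -4 + 573 = 569)
√(U(-833 - 742, -983) + n(1378, -2223)) = √(569 + (1378² - 8*(-2223) - 8*1378 - 2223*1378)) = √(569 + (1898884 + 17784 - 11024 - 3063294)) = √(569 - 1157650) = √(-1157081) = I*√1157081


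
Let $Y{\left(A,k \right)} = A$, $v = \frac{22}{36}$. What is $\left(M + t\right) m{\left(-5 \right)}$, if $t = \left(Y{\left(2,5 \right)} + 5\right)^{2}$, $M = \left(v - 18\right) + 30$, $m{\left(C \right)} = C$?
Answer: $- \frac{5545}{18} \approx -308.06$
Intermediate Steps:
$v = \frac{11}{18}$ ($v = 22 \cdot \frac{1}{36} = \frac{11}{18} \approx 0.61111$)
$M = \frac{227}{18}$ ($M = \left(\frac{11}{18} - 18\right) + 30 = - \frac{313}{18} + 30 = \frac{227}{18} \approx 12.611$)
$t = 49$ ($t = \left(2 + 5\right)^{2} = 7^{2} = 49$)
$\left(M + t\right) m{\left(-5 \right)} = \left(\frac{227}{18} + 49\right) \left(-5\right) = \frac{1109}{18} \left(-5\right) = - \frac{5545}{18}$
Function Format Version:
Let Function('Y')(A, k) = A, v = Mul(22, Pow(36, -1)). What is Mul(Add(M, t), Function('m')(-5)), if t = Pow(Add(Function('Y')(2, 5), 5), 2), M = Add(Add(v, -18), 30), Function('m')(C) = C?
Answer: Rational(-5545, 18) ≈ -308.06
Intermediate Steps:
v = Rational(11, 18) (v = Mul(22, Rational(1, 36)) = Rational(11, 18) ≈ 0.61111)
M = Rational(227, 18) (M = Add(Add(Rational(11, 18), -18), 30) = Add(Rational(-313, 18), 30) = Rational(227, 18) ≈ 12.611)
t = 49 (t = Pow(Add(2, 5), 2) = Pow(7, 2) = 49)
Mul(Add(M, t), Function('m')(-5)) = Mul(Add(Rational(227, 18), 49), -5) = Mul(Rational(1109, 18), -5) = Rational(-5545, 18)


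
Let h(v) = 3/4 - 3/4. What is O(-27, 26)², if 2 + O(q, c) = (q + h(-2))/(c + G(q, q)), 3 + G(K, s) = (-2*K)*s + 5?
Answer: 8025889/2044900 ≈ 3.9248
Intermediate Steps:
h(v) = 0 (h(v) = 3*(¼) - 3*¼ = ¾ - ¾ = 0)
G(K, s) = 2 - 2*K*s (G(K, s) = -3 + ((-2*K)*s + 5) = -3 + (-2*K*s + 5) = -3 + (5 - 2*K*s) = 2 - 2*K*s)
O(q, c) = -2 + q/(2 + c - 2*q²) (O(q, c) = -2 + (q + 0)/(c + (2 - 2*q*q)) = -2 + q/(c + (2 - 2*q²)) = -2 + q/(2 + c - 2*q²))
O(-27, 26)² = ((-4 - 27 - 2*26 + 4*(-27)²)/(2 + 26 - 2*(-27)²))² = ((-4 - 27 - 52 + 4*729)/(2 + 26 - 2*729))² = ((-4 - 27 - 52 + 2916)/(2 + 26 - 1458))² = (2833/(-1430))² = (-1/1430*2833)² = (-2833/1430)² = 8025889/2044900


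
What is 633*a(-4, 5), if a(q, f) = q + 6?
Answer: 1266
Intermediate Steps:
a(q, f) = 6 + q
633*a(-4, 5) = 633*(6 - 4) = 633*2 = 1266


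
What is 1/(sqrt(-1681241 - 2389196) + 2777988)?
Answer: 2777988/7717221398581 - I*sqrt(4070437)/7717221398581 ≈ 3.5997e-7 - 2.6143e-10*I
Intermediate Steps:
1/(sqrt(-1681241 - 2389196) + 2777988) = 1/(sqrt(-4070437) + 2777988) = 1/(I*sqrt(4070437) + 2777988) = 1/(2777988 + I*sqrt(4070437))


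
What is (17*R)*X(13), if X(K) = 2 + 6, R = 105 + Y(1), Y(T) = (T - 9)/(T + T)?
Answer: 13736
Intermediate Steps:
Y(T) = (-9 + T)/(2*T) (Y(T) = (-9 + T)/((2*T)) = (-9 + T)*(1/(2*T)) = (-9 + T)/(2*T))
R = 101 (R = 105 + (½)*(-9 + 1)/1 = 105 + (½)*1*(-8) = 105 - 4 = 101)
X(K) = 8
(17*R)*X(13) = (17*101)*8 = 1717*8 = 13736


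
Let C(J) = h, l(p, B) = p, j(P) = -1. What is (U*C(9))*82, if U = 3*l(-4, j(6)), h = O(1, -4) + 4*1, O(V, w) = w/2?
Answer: -1968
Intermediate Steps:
O(V, w) = w/2 (O(V, w) = w*(1/2) = w/2)
h = 2 (h = (1/2)*(-4) + 4*1 = -2 + 4 = 2)
U = -12 (U = 3*(-4) = -12)
C(J) = 2
(U*C(9))*82 = -12*2*82 = -24*82 = -1968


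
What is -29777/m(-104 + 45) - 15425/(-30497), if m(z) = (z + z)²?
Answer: -693331469/424640228 ≈ -1.6327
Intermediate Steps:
m(z) = 4*z² (m(z) = (2*z)² = 4*z²)
-29777/m(-104 + 45) - 15425/(-30497) = -29777*1/(4*(-104 + 45)²) - 15425/(-30497) = -29777/(4*(-59)²) - 15425*(-1/30497) = -29777/(4*3481) + 15425/30497 = -29777/13924 + 15425/30497 = -693331469/424640228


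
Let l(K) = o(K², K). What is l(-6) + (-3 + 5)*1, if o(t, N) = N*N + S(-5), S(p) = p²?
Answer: 63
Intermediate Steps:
o(t, N) = 25 + N² (o(t, N) = N*N + (-5)² = N² + 25 = 25 + N²)
l(K) = 25 + K²
l(-6) + (-3 + 5)*1 = (25 + (-6)²) + (-3 + 5)*1 = (25 + 36) + 2*1 = 61 + 2 = 63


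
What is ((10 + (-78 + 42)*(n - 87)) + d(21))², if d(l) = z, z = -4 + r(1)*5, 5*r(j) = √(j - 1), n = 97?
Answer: 125316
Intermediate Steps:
r(j) = √(-1 + j)/5 (r(j) = √(j - 1)/5 = √(-1 + j)/5)
z = -4 (z = -4 + (√(-1 + 1)/5)*5 = -4 + (√0/5)*5 = -4 + ((⅕)*0)*5 = -4 + 0*5 = -4 + 0 = -4)
d(l) = -4
((10 + (-78 + 42)*(n - 87)) + d(21))² = ((10 + (-78 + 42)*(97 - 87)) - 4)² = ((10 - 36*10) - 4)² = ((10 - 360) - 4)² = (-350 - 4)² = (-354)² = 125316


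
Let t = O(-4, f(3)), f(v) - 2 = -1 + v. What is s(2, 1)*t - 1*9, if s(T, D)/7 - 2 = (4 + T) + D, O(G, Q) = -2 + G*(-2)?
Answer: 369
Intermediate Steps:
f(v) = 1 + v (f(v) = 2 + (-1 + v) = 1 + v)
O(G, Q) = -2 - 2*G
s(T, D) = 42 + 7*D + 7*T (s(T, D) = 14 + 7*((4 + T) + D) = 14 + 7*(4 + D + T) = 14 + (28 + 7*D + 7*T) = 42 + 7*D + 7*T)
t = 6 (t = -2 - 2*(-4) = -2 + 8 = 6)
s(2, 1)*t - 1*9 = (42 + 7*1 + 7*2)*6 - 1*9 = (42 + 7 + 14)*6 - 9 = 63*6 - 9 = 378 - 9 = 369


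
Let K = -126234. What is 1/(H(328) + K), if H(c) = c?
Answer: -1/125906 ≈ -7.9424e-6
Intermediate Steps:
1/(H(328) + K) = 1/(328 - 126234) = 1/(-125906) = -1/125906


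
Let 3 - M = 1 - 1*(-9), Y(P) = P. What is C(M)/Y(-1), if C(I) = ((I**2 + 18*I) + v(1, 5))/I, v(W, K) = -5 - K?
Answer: -87/7 ≈ -12.429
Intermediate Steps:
M = -7 (M = 3 - (1 - 1*(-9)) = 3 - (1 + 9) = 3 - 1*10 = 3 - 10 = -7)
C(I) = (-10 + I**2 + 18*I)/I (C(I) = ((I**2 + 18*I) + (-5 - 1*5))/I = ((I**2 + 18*I) + (-5 - 5))/I = ((I**2 + 18*I) - 10)/I = (-10 + I**2 + 18*I)/I)
C(M)/Y(-1) = (18 - 7 - 10/(-7))/(-1) = (18 - 7 - 10*(-1/7))*(-1) = (18 - 7 + 10/7)*(-1) = (87/7)*(-1) = -87/7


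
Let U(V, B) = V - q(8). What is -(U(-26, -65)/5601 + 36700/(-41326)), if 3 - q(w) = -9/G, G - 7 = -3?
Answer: 413696275/462933852 ≈ 0.89364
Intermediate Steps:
G = 4 (G = 7 - 3 = 4)
q(w) = 21/4 (q(w) = 3 - (-9)/4 = 3 - 1*(-9/4) = 3 + 9/4 = 21/4)
U(V, B) = -21/4 + V (U(V, B) = V - 1*21/4 = V - 21/4 = -21/4 + V)
-(U(-26, -65)/5601 + 36700/(-41326)) = -((-21/4 - 26)/5601 + 36700/(-41326)) = -(-125/4*1/5601 + 36700*(-1/41326)) = -(-125/22404 - 18350/20663) = -1*(-413696275/462933852) = 413696275/462933852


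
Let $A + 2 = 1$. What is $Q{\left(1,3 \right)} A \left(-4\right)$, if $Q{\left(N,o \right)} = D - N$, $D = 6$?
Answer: $20$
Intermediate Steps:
$A = -1$ ($A = -2 + 1 = -1$)
$Q{\left(N,o \right)} = 6 - N$
$Q{\left(1,3 \right)} A \left(-4\right) = \left(6 - 1\right) \left(-1\right) \left(-4\right) = 5 \left(-1\right) \left(-4\right) = \left(-5\right) \left(-4\right) = 20$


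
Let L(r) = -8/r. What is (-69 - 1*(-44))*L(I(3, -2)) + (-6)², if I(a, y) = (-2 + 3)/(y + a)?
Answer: 236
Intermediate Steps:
I(a, y) = 1/(a + y)
(-69 - 1*(-44))*L(I(3, -2)) + (-6)² = (-69 - 1*(-44))*(-8/(1/(3 - 2))) + (-6)² = (-69 + 44)*(-8/(1/1)) + 36 = -(-200)/1 + 36 = -(-200) + 36 = -25*(-8) + 36 = 200 + 36 = 236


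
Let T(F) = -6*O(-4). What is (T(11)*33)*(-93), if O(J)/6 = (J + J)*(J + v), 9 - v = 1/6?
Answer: -4272048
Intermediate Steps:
v = 53/6 (v = 9 - 1/6 = 53/6 ≈ 8.8333)
O(J) = 12*J*(53/6 + J) (O(J) = 6*((J + J)*(J + 53/6)) = 6*((2*J)*(53/6 + J)) = 6*(2*J*(53/6 + J)) = 12*J*(53/6 + J))
T(F) = 1392 (T(F) = -12*(-4)*(53 + 6*(-4)) = -12*(-4)*(53 - 24) = -12*(-4)*29 = -6*(-232) = 1392)
(T(11)*33)*(-93) = (1392*33)*(-93) = 45936*(-93) = -4272048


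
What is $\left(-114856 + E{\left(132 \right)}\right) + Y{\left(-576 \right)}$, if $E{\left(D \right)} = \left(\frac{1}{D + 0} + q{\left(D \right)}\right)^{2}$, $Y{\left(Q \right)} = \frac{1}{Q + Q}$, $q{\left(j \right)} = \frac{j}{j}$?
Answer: $- \frac{16009866161}{139392} \approx -1.1486 \cdot 10^{5}$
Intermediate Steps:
$q{\left(j \right)} = 1$
$Y{\left(Q \right)} = \frac{1}{2 Q}$
$E{\left(D \right)} = \left(1 + \frac{1}{D}\right)^{2}$ ($E{\left(D \right)} = \left(\frac{1}{D + 0} + 1\right)^{2} = \left(\frac{1}{D} + 1\right)^{2} = \left(1 + \frac{1}{D}\right)^{2}$)
$\left(-114856 + E{\left(132 \right)}\right) + Y{\left(-576 \right)} = \left(-114856 + \frac{\left(1 + 132\right)^{2}}{17424}\right) + \frac{1}{2 \left(-576\right)} = \left(-114856 + \frac{133^{2}}{17424}\right) + \frac{1}{2} \left(- \frac{1}{576}\right) = \left(-114856 + \frac{1}{17424} \cdot 17689\right) - \frac{1}{1152} = \left(-114856 + \frac{17689}{17424}\right) - \frac{1}{1152} = - \frac{2001233255}{17424} - \frac{1}{1152} = - \frac{16009866161}{139392}$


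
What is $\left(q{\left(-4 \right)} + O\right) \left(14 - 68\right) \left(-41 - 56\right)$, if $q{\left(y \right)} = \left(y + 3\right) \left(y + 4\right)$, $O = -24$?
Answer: $-125712$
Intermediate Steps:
$q{\left(y \right)} = \left(3 + y\right) \left(4 + y\right)$
$\left(q{\left(-4 \right)} + O\right) \left(14 - 68\right) \left(-41 - 56\right) = \left(\left(12 + \left(-4\right)^{2} + 7 \left(-4\right)\right) - 24\right) \left(14 - 68\right) \left(-41 - 56\right) = \left(\left(12 + 16 - 28\right) - 24\right) \left(\left(-54\right) \left(-97\right)\right) = \left(0 - 24\right) 5238 = \left(-24\right) 5238 = -125712$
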